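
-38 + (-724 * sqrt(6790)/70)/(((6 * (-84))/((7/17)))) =-38 + 181 * sqrt(6790)/21420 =-37.30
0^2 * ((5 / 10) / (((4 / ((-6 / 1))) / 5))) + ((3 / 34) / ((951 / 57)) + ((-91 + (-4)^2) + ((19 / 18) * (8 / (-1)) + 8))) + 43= -3146663 / 97002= -32.44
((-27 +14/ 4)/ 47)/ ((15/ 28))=-14/ 15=-0.93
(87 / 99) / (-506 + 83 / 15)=-145 / 82577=-0.00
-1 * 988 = -988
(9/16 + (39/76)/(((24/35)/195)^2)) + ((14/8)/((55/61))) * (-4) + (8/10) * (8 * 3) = 11104925561/267520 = 41510.64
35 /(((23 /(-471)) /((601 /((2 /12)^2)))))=-356669460 /23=-15507367.83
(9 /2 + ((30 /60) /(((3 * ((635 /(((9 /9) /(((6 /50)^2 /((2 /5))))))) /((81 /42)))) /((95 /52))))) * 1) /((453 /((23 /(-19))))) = -9623821 /795768792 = -0.01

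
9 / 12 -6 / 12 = 1 / 4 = 0.25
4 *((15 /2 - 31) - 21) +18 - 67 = -227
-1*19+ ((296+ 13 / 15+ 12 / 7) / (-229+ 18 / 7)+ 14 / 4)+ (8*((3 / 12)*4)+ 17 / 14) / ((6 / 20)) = 4625161 / 332850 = 13.90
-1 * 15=-15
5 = 5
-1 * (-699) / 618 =233 / 206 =1.13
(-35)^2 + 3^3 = 1252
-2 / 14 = -1 / 7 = -0.14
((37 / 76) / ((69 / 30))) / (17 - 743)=-185 / 634524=-0.00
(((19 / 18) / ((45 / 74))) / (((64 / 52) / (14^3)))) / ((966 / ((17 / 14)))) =1087541 / 223560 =4.86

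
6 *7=42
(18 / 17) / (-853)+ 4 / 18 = 28840 / 130509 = 0.22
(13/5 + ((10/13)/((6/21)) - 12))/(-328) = 109/5330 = 0.02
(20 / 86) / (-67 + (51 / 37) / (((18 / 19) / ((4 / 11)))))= -12210 / 3489923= -0.00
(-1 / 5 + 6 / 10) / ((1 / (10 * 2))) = 8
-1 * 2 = -2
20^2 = 400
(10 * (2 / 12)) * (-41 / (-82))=5 / 6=0.83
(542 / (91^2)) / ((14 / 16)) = 4336 / 57967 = 0.07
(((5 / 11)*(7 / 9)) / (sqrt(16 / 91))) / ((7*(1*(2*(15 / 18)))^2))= sqrt(91) / 220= 0.04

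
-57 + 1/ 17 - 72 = -2192/ 17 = -128.94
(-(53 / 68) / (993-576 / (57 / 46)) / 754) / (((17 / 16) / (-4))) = 8056 / 1093343355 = 0.00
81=81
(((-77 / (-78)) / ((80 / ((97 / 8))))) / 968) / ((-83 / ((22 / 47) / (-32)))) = 0.00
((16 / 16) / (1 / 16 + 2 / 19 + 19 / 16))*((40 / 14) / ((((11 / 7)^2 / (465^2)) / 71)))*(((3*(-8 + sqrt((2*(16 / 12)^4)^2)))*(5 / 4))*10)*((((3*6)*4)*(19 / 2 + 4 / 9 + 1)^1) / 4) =-6078249465400000 / 37389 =-162567853256.31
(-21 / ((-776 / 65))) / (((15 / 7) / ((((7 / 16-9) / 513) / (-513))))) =0.00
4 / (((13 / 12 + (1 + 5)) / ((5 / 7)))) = 48 / 119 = 0.40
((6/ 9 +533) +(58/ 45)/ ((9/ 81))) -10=8029/ 15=535.27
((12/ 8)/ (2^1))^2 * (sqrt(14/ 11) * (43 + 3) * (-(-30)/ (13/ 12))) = 9315 * sqrt(154)/ 143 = 808.36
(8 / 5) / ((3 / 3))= 8 / 5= 1.60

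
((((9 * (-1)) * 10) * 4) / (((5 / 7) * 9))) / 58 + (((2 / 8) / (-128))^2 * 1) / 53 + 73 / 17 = 22799450605 / 6849560576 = 3.33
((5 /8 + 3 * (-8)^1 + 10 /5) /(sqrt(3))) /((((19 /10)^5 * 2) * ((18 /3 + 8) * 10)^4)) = -15 * sqrt(3) /40051292288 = -0.00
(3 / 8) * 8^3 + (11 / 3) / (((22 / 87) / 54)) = 975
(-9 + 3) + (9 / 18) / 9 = -107 / 18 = -5.94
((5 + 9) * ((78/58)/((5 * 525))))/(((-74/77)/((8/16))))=-1001/268250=-0.00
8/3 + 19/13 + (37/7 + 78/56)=11801/1092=10.81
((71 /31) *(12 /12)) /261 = 71 /8091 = 0.01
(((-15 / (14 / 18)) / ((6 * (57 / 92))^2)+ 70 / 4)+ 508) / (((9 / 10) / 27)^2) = 1191970650 / 2527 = 471693.97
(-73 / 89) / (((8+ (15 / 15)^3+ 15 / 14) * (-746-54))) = 511 / 5019600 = 0.00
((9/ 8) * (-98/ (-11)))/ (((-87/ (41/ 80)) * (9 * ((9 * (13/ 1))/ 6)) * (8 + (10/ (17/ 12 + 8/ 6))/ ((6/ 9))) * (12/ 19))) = -38171/ 964154880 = -0.00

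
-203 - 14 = -217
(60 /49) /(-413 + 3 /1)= -6 /2009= -0.00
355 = 355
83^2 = 6889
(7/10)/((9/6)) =7/15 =0.47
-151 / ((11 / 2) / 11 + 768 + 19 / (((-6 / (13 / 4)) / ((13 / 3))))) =-10872 / 52121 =-0.21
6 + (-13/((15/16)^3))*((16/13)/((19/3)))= 2.93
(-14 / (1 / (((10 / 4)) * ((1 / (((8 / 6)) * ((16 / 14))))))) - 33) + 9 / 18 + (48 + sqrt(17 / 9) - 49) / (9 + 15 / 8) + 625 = 8 * sqrt(17) / 261 + 1585319 / 2784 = 569.57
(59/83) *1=59/83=0.71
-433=-433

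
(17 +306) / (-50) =-323 / 50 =-6.46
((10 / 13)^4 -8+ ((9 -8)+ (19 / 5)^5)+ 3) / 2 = 394.35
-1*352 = -352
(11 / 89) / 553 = 11 / 49217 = 0.00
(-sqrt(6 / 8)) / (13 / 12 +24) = -6*sqrt(3) / 301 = -0.03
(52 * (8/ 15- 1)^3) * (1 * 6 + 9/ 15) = -196196/ 5625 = -34.88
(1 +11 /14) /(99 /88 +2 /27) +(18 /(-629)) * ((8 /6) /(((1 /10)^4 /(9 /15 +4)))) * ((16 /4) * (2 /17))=-431987700 /523957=-824.47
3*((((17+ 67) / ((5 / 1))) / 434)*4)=0.46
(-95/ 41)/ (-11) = 95/ 451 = 0.21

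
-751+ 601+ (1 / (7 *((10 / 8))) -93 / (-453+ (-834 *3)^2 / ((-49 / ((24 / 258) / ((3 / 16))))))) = -235195519191 / 1569180935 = -149.88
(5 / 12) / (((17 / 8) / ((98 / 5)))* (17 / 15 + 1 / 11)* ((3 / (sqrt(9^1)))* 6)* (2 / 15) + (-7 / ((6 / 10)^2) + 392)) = 40425 / 36155642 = 0.00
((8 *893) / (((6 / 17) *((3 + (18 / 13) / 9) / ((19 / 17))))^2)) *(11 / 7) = 1198582814 / 105903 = 11317.74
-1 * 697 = -697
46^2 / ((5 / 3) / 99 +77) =314226 / 11437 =27.47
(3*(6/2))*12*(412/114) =390.32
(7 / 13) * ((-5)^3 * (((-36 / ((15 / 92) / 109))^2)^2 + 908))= -1467845431045090680212 / 65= -22582237400693702772.49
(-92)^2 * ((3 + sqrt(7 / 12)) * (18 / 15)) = 8464 * sqrt(21) / 5 + 152352 / 5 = 38227.78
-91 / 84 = -13 / 12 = -1.08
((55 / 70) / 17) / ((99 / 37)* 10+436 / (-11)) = -4477 / 1247596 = -0.00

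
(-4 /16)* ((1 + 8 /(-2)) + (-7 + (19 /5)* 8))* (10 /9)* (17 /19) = -289 /57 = -5.07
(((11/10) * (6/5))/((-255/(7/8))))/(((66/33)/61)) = -4697/34000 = -0.14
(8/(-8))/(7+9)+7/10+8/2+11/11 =451/80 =5.64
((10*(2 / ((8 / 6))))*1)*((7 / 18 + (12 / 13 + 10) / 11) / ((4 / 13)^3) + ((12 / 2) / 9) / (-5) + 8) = 3504097 / 4224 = 829.57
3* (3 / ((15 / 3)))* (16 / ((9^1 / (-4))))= -64 / 5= -12.80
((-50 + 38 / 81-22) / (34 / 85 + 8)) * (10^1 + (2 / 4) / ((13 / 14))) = -1984445 / 22113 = -89.74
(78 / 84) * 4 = 26 / 7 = 3.71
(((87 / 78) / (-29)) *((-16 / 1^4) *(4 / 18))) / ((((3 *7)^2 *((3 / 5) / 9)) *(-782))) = -40 / 6724809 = -0.00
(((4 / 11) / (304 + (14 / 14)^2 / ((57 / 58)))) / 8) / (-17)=-0.00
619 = 619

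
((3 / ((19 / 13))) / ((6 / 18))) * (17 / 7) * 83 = 165087 / 133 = 1241.26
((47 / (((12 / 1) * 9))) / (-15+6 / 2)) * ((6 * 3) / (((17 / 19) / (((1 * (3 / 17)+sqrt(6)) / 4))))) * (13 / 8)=-11609 * sqrt(6) / 39168-11609 / 221952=-0.78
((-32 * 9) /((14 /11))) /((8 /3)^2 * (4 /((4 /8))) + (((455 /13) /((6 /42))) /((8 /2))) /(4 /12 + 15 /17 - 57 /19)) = -741312 /73913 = -10.03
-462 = -462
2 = 2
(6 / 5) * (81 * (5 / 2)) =243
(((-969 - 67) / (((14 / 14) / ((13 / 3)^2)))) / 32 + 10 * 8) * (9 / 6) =-38011 / 48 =-791.90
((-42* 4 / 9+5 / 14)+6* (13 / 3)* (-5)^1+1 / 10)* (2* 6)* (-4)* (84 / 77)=2987904 / 385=7760.79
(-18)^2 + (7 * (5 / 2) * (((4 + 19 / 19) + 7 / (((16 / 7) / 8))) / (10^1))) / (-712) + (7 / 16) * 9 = 1867519 / 5696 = 327.86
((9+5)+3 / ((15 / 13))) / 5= 83 / 25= 3.32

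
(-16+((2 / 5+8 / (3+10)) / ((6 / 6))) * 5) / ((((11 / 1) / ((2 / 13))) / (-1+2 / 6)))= 568 / 5577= 0.10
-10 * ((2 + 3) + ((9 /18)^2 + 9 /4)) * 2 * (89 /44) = -6675 /22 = -303.41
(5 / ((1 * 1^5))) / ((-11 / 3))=-15 / 11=-1.36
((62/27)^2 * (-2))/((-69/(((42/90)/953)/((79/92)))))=0.00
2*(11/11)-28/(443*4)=879/443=1.98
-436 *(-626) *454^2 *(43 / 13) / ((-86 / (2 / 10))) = -28128238288 / 65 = -432742127.51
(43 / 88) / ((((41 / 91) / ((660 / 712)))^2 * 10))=176261085 / 852172864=0.21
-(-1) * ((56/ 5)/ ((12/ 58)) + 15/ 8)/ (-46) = -6721/ 5520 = -1.22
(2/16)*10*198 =495/2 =247.50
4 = 4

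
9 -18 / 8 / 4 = 135 / 16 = 8.44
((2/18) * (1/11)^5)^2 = 0.00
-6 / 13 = -0.46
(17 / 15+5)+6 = 182 / 15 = 12.13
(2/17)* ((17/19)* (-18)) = -36/19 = -1.89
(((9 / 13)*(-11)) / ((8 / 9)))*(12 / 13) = -2673 / 338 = -7.91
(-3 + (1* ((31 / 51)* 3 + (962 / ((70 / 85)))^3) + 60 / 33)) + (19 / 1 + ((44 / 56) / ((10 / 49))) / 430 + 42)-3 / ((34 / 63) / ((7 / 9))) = 51721742200781221 / 32447800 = 1593998428.27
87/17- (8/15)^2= 18487/3825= 4.83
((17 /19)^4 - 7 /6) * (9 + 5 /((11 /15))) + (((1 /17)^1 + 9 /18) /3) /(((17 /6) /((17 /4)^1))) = -783493523 /97480108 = -8.04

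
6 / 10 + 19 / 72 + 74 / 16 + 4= 427 / 45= 9.49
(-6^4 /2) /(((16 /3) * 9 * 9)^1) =-3 /2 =-1.50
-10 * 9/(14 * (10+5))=-3/7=-0.43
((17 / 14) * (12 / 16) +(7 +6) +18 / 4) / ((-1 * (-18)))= 1031 / 1008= 1.02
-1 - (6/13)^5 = -379069/371293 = -1.02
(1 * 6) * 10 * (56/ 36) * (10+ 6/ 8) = 3010/ 3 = 1003.33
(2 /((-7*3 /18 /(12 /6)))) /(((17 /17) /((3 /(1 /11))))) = -792 /7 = -113.14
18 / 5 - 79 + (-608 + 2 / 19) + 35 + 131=-49143 / 95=-517.29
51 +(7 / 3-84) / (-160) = 4945 / 96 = 51.51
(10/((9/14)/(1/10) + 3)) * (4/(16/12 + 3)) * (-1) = -140/143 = -0.98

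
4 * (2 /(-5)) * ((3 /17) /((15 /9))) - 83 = -35347 /425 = -83.17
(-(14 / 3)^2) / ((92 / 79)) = -3871 / 207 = -18.70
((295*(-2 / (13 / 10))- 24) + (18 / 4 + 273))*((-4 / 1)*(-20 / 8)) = -26045 / 13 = -2003.46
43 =43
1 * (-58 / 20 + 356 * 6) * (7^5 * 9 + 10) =3226804363 / 10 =322680436.30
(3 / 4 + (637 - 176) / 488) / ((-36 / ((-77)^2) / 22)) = -53936113 / 8784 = -6140.27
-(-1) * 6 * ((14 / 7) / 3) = 4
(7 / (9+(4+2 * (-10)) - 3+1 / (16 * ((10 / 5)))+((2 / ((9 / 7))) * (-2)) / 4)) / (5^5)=-2016 / 9671875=-0.00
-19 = -19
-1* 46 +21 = -25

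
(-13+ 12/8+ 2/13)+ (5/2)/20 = -1167/104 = -11.22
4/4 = 1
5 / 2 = 2.50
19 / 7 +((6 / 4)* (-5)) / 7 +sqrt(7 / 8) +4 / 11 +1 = sqrt(14) / 4 +463 / 154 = 3.94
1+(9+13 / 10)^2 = 10709 / 100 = 107.09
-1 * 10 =-10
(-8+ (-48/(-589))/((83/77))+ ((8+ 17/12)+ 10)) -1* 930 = -538837049/586644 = -918.51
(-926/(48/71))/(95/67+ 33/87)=-63872239/83808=-762.13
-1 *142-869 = -1011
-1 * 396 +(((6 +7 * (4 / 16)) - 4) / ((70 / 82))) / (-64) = -709755 / 1792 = -396.07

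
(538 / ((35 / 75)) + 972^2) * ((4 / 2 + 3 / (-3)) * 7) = 6621558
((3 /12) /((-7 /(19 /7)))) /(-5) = 0.02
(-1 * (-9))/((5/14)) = 126/5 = 25.20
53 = 53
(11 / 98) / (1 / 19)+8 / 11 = 3083 / 1078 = 2.86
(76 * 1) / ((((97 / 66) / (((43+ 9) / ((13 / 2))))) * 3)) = 13376 / 97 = 137.90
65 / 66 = 0.98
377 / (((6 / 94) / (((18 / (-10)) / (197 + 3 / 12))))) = -70876 / 1315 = -53.90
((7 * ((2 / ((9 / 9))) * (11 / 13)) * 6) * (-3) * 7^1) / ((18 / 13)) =-1078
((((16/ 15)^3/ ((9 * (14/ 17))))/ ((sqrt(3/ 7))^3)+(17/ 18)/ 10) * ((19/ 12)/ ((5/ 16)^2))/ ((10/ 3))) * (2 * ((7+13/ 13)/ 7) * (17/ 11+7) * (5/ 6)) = 1943168/ 259875+15918432256 * sqrt(21)/ 1578740625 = 53.68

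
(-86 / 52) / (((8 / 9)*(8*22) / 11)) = -387 / 3328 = -0.12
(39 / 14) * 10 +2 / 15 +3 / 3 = 3044 / 105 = 28.99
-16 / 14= -8 / 7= -1.14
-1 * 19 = -19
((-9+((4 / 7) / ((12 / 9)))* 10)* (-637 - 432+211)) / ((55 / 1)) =2574 / 35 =73.54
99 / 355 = 0.28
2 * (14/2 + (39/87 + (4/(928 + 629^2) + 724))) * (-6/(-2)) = 50472130464/11500501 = 4388.69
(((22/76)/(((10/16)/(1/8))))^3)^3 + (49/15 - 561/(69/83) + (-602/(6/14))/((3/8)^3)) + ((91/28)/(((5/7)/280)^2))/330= -170577148967895727576177968337/6612838990585047000000000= -25794.84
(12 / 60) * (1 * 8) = 1.60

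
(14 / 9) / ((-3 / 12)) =-56 / 9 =-6.22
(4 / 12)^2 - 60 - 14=-665 / 9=-73.89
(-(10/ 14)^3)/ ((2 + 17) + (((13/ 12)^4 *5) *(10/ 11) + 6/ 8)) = -14256000/ 1017500239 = -0.01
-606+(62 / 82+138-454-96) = -41707 / 41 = -1017.24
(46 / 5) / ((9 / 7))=322 / 45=7.16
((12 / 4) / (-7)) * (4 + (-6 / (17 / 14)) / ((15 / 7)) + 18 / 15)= -738 / 595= -1.24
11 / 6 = 1.83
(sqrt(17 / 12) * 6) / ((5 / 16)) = 16 * sqrt(51) / 5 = 22.85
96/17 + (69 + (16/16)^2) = 1286/17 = 75.65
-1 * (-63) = 63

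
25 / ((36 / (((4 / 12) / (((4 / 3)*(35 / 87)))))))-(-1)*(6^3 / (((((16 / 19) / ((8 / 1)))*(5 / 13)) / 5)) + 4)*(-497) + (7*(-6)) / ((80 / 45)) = -4455354353 / 336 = -13259983.19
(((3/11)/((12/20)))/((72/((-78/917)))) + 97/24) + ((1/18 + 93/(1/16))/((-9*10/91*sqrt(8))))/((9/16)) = 326103/80696 - 487487*sqrt(2)/729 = -941.65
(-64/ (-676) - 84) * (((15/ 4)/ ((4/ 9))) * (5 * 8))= -4785750/ 169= -28318.05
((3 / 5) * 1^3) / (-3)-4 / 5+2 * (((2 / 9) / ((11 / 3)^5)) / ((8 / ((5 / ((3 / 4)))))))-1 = -322012 / 161051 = -2.00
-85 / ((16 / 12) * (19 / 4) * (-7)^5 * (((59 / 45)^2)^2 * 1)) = 1045659375 / 3869473240213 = 0.00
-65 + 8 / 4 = -63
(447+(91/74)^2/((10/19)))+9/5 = 24733627/54760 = 451.67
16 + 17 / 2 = 24.50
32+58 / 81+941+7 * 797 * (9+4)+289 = 5976967 / 81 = 73789.72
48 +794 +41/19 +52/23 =846.42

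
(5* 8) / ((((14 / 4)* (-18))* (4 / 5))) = -50 / 63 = -0.79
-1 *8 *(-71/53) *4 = 2272/53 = 42.87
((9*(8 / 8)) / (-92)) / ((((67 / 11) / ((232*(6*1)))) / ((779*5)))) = -134190540 / 1541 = -87080.17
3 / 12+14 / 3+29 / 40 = 677 / 120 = 5.64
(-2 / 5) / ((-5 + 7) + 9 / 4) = -8 / 85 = -0.09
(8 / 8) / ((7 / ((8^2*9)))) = 576 / 7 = 82.29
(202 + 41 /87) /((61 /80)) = 265.54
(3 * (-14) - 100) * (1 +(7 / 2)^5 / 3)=-1200113 / 48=-25002.35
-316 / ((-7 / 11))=3476 / 7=496.57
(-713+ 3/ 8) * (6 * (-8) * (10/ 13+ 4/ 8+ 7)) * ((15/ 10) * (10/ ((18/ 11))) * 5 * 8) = 1348286500/ 13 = 103714346.15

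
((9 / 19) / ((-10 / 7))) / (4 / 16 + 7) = -126 / 2755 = -0.05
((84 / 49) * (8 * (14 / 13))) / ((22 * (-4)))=-24 / 143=-0.17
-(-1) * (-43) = -43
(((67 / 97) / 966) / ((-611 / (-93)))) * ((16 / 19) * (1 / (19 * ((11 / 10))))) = 166160 / 37891230377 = 0.00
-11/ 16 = -0.69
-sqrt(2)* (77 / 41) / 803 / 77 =-sqrt(2) / 32923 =-0.00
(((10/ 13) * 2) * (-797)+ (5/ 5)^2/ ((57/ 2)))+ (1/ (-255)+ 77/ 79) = -1225.15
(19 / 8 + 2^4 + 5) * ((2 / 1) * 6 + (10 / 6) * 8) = 3553 / 6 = 592.17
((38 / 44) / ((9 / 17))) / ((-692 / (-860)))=69445 / 34254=2.03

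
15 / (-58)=-0.26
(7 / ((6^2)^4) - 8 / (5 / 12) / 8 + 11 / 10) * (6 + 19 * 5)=-1102664369 / 8398080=-131.30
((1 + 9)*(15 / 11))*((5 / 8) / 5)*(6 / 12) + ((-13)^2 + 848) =89571 / 88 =1017.85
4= 4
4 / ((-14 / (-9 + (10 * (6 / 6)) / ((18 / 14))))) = 22 / 63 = 0.35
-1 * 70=-70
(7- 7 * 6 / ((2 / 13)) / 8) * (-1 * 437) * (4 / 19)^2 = 9982 / 19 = 525.37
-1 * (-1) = 1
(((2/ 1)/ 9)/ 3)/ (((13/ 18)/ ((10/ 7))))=40/ 273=0.15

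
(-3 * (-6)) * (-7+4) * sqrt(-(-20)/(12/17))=-18 * sqrt(255)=-287.44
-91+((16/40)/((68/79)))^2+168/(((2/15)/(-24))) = -876559659/28900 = -30330.78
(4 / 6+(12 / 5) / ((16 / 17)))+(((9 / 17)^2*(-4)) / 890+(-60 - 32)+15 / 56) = -1912460729 / 21605640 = -88.52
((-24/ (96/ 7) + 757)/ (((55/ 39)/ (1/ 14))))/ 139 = 0.28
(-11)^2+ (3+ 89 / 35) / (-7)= 29451 / 245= 120.21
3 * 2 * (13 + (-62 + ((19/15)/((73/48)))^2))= -38613654/133225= -289.84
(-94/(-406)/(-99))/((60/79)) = -3713/1205820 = -0.00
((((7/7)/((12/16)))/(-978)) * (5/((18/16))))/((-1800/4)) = 8/594135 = 0.00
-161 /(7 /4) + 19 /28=-2557 /28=-91.32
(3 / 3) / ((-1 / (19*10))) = -190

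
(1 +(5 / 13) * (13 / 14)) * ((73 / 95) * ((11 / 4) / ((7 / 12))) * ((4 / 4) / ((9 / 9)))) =2409 / 490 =4.92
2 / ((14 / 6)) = 6 / 7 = 0.86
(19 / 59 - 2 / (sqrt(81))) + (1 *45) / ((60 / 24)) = 9611 / 531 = 18.10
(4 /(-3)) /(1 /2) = -8 /3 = -2.67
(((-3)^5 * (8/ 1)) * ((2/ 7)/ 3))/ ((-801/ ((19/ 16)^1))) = 171/ 623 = 0.27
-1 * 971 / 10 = -971 / 10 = -97.10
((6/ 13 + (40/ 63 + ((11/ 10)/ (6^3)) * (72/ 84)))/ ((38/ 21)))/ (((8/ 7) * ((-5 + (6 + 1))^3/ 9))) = 757323/ 1264640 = 0.60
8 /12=2 /3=0.67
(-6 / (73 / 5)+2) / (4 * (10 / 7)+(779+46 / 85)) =69020 / 34107571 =0.00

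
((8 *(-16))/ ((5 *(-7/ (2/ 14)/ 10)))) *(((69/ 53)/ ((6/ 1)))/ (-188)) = -736/ 122059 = -0.01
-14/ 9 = -1.56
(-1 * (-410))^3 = 68921000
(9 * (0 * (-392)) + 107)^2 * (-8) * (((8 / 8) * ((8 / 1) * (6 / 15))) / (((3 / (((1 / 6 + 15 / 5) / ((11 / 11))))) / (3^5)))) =-375893568 / 5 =-75178713.60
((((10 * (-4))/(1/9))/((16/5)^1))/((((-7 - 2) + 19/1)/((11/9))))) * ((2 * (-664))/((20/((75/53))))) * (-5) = -6459.91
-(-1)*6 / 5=6 / 5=1.20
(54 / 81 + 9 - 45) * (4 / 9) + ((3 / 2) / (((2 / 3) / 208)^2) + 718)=3961394 / 27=146718.30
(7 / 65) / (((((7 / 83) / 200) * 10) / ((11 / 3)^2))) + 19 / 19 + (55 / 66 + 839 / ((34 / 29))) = 2109934 / 1989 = 1060.80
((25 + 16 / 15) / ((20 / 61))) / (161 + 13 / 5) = 23851 / 49080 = 0.49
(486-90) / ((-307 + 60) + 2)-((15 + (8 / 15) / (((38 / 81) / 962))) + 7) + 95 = -4758613 / 4655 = -1022.26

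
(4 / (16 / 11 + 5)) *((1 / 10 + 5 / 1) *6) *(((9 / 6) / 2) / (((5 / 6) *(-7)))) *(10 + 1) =-333234 / 12425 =-26.82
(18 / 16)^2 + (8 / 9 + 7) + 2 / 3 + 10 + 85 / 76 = 229163 / 10944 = 20.94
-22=-22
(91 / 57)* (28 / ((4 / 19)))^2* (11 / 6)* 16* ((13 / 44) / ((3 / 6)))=4405492 / 9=489499.11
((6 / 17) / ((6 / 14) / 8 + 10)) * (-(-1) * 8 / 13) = 2688 / 124423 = 0.02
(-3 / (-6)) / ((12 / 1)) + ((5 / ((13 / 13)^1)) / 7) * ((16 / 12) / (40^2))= 71 / 1680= 0.04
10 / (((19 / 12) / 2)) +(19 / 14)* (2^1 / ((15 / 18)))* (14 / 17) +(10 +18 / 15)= 8564 / 323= 26.51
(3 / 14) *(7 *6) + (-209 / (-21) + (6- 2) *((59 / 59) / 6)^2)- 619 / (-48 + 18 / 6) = 3446 / 105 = 32.82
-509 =-509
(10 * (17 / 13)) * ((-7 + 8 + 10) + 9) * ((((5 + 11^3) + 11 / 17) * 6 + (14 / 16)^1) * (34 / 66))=463599775 / 429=1080652.16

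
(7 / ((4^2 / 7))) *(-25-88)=-346.06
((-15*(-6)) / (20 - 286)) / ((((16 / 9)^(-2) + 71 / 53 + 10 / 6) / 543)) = -55.29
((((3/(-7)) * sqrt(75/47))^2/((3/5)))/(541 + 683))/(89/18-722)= -0.00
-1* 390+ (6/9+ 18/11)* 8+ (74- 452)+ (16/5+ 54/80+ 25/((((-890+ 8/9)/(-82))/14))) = -713.42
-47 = -47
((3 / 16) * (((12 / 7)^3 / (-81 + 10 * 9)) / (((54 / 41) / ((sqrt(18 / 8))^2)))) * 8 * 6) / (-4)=-738 / 343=-2.15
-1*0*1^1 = 0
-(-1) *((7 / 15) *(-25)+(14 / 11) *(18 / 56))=-743 / 66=-11.26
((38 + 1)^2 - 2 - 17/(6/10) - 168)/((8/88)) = 43648/3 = 14549.33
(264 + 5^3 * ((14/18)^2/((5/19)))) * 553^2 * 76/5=1037941433956/405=2562818355.45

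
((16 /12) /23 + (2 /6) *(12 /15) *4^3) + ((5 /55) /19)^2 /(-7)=1806471091 /105489615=17.12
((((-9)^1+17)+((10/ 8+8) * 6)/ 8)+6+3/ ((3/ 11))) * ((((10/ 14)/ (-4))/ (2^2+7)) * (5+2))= -2555/ 704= -3.63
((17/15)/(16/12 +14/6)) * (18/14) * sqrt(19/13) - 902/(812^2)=-451/329672 +153 * sqrt(247)/5005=0.48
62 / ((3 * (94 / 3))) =31 / 47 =0.66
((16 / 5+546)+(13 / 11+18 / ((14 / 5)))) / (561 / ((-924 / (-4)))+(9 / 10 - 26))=-428744 / 17457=-24.56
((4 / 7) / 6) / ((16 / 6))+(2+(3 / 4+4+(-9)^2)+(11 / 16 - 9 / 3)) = 9573 / 112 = 85.47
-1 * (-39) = 39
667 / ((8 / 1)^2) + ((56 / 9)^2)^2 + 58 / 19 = 12066249121 / 7978176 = 1512.41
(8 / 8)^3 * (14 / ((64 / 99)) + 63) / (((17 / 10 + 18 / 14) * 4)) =94815 / 13376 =7.09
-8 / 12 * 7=-14 / 3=-4.67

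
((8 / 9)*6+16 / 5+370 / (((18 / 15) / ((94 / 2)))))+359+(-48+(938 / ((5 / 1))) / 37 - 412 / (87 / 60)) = 15592978 / 1073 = 14532.13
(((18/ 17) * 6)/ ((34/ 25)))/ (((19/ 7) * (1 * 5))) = 1890/ 5491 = 0.34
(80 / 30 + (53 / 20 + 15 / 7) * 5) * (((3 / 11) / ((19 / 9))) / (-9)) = -0.38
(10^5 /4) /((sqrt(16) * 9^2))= 77.16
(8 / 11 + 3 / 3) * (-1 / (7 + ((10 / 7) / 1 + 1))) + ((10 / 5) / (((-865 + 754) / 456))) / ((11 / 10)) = -205561 / 26862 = -7.65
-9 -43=-52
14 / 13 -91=-89.92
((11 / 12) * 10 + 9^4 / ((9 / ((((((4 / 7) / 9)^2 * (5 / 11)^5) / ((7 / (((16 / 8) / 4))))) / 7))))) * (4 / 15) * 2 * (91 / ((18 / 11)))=110598486986 / 406770903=271.89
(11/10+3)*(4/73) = 82/365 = 0.22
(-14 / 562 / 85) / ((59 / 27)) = -0.00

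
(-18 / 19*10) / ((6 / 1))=-30 / 19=-1.58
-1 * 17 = -17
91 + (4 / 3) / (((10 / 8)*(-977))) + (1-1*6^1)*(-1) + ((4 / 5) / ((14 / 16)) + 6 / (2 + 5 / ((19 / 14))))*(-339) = -23462309 / 41034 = -571.78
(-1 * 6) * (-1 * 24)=144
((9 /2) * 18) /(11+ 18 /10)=405 /64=6.33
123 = 123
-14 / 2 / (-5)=7 / 5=1.40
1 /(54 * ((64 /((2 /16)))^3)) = 1 /7247757312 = 0.00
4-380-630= -1006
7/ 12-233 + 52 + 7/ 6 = -717/ 4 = -179.25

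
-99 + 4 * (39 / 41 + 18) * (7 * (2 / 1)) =39453 / 41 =962.27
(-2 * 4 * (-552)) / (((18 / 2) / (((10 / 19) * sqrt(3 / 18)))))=7360 * sqrt(6) / 171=105.43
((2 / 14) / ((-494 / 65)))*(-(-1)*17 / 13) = -85 / 3458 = -0.02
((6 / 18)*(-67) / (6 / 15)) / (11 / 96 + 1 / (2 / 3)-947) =5360 / 90757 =0.06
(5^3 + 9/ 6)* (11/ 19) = 2783/ 38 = 73.24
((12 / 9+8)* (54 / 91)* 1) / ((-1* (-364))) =18 / 1183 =0.02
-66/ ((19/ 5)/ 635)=-209550/ 19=-11028.95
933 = 933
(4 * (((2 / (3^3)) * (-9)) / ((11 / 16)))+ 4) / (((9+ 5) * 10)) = 0.00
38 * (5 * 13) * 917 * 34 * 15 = 1155144900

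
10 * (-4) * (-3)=120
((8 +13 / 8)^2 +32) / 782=7977 / 50048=0.16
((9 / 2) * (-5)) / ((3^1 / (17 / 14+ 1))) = -465 / 28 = -16.61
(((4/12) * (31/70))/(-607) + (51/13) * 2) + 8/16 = 6915046/828555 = 8.35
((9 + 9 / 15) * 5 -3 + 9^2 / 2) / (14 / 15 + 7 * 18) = 2565 / 3808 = 0.67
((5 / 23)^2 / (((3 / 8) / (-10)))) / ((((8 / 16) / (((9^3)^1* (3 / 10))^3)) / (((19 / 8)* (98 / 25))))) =-3246196277331 / 13225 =-245459075.79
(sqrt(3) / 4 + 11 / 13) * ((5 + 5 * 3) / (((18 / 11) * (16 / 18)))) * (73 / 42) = 4015 * sqrt(3) / 672 + 44165 / 2184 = 30.57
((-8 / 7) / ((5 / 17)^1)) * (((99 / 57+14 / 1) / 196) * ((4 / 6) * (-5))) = 20332 / 19551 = 1.04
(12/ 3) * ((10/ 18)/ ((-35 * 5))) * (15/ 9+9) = -128/ 945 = -0.14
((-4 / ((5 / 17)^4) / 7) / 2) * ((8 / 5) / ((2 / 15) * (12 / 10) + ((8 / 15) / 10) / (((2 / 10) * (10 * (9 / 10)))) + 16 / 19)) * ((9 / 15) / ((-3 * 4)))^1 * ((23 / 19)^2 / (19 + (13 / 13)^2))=0.22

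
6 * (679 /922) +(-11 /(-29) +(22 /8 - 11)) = -184601 /53476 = -3.45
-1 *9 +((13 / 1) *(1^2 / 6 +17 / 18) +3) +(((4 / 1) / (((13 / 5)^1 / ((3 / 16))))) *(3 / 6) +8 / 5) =47683 / 4680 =10.19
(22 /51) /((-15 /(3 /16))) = -11 /2040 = -0.01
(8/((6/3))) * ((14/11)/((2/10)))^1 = 280/11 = 25.45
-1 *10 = -10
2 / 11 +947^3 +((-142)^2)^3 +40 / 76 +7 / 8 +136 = 13709175175070063 / 1672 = 8199267449204.58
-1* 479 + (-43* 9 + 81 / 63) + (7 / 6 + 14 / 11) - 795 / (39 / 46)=-10810603 / 6006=-1799.97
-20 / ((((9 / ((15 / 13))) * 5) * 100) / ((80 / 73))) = -16 / 2847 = -0.01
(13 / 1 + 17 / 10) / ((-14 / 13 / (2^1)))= -273 / 10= -27.30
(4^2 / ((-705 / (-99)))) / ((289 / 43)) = 22704 / 67915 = 0.33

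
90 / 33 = 30 / 11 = 2.73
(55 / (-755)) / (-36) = 11 / 5436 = 0.00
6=6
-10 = -10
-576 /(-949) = 576 /949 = 0.61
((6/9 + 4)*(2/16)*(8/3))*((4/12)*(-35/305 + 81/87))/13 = 0.03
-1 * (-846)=846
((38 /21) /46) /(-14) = -0.00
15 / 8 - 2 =-1 / 8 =-0.12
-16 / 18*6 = -5.33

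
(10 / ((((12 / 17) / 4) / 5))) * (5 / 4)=2125 / 6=354.17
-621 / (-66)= 9.41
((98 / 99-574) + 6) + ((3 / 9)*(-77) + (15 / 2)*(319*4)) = 888755 / 99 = 8977.32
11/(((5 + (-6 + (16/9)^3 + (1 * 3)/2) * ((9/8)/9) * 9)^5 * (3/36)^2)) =5791354969059753984/35105244892972221551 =0.16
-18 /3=-6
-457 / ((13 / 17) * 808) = -7769 / 10504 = -0.74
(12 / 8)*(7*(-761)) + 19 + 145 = -15653 / 2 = -7826.50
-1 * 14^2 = -196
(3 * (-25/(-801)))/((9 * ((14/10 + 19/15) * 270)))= 0.00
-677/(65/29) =-302.05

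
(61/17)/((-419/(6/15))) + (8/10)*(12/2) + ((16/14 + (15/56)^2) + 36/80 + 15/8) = 931056503/111688640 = 8.34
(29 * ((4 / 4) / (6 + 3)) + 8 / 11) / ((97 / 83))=32453 / 9603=3.38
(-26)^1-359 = -385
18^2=324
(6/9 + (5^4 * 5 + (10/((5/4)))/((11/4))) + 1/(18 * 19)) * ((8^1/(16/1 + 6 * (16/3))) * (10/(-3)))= -58848565/33858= -1738.10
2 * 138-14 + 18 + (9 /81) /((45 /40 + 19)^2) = 65320984 /233289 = 280.00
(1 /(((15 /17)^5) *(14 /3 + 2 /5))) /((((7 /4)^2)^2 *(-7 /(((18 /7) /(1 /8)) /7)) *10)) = -726966784 /440080790625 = -0.00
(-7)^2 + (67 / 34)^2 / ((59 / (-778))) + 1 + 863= 29388905 / 34102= 861.79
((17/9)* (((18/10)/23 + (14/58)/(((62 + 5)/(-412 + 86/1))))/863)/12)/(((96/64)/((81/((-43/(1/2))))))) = 4164031/33167282020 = 0.00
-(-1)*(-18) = -18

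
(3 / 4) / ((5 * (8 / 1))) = 3 / 160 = 0.02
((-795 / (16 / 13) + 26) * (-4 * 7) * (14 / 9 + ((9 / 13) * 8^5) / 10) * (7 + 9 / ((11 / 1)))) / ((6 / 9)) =152497839641 / 330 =462114665.58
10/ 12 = 5/ 6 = 0.83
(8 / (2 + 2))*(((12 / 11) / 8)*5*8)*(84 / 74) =5040 / 407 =12.38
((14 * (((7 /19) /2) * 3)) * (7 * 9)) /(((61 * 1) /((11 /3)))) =33957 /1159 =29.30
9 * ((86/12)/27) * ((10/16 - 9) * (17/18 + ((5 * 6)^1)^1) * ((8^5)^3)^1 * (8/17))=-14115240006318555136/1377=-10250718958837004.46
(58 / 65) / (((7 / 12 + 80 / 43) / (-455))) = -209496 / 1261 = -166.13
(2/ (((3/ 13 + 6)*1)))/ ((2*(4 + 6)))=13/ 810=0.02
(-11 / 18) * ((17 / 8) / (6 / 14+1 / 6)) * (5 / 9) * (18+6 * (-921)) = 66759 / 10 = 6675.90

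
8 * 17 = 136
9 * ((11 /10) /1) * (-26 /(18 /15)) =-429 /2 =-214.50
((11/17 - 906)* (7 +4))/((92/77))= -13036177/1564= -8335.15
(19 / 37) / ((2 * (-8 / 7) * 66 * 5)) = -133 / 195360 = -0.00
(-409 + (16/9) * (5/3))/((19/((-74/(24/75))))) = 533725/108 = 4941.90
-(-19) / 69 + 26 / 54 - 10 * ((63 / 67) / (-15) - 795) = 330833222 / 41607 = 7951.38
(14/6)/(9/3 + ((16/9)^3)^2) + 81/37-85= -82.74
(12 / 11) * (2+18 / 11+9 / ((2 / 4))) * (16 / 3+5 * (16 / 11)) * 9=3564288 / 1331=2677.90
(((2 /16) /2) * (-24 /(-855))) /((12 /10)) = 0.00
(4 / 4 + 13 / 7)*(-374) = -7480 / 7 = -1068.57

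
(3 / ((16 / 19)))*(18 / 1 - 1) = 969 / 16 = 60.56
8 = 8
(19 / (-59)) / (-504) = 19 / 29736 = 0.00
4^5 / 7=1024 / 7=146.29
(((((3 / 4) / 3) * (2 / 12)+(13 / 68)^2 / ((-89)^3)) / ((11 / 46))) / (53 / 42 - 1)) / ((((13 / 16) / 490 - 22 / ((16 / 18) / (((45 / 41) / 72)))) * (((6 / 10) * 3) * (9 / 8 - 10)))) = 105437018769740000 / 951004256684703309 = 0.11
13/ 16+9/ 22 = 1.22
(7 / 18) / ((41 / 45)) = 35 / 82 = 0.43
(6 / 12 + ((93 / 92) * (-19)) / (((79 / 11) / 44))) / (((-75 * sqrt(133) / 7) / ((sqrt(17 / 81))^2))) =7238549 * sqrt(133) / 419454450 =0.20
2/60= 1/30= 0.03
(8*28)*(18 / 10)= 2016 / 5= 403.20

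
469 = 469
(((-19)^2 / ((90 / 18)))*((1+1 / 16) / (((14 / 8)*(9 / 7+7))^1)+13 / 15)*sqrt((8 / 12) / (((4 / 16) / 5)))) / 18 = 1180831*sqrt(30) / 469800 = 13.77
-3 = -3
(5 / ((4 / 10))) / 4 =25 / 8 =3.12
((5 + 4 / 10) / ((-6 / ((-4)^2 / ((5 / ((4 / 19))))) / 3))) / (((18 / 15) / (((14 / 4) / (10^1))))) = -252 / 475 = -0.53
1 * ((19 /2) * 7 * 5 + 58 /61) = 333.45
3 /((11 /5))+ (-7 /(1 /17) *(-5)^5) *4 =16362515 /11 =1487501.36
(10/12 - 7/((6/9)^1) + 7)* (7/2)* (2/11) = -56/33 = -1.70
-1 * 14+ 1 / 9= -125 / 9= -13.89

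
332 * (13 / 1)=4316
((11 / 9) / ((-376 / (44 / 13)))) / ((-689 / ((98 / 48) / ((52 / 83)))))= 492107 / 9456872256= 0.00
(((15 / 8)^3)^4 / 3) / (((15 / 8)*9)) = 320361328125 / 8589934592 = 37.29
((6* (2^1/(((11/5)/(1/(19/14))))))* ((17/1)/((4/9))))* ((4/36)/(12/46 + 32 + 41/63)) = 5172930/9967001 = 0.52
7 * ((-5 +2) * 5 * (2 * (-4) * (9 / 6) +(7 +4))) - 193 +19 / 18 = -1565 / 18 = -86.94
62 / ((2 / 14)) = 434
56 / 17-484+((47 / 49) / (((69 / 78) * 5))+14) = -44687316 / 95795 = -466.49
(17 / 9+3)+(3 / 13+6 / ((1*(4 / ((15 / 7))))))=13651 / 1638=8.33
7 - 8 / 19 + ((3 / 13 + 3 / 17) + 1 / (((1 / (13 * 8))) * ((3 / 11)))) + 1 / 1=4904258 / 12597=389.32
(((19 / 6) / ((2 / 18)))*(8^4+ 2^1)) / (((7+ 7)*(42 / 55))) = 2141205 / 196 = 10924.52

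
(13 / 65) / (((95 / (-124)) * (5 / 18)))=-2232 / 2375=-0.94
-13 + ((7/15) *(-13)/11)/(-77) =-23582/1815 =-12.99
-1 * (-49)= 49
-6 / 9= -2 / 3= -0.67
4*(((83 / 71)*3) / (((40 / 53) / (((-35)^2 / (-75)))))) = -215551 / 710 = -303.59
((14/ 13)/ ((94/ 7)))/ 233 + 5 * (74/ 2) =185.00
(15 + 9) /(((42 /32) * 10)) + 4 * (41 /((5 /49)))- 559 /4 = 205699 /140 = 1469.28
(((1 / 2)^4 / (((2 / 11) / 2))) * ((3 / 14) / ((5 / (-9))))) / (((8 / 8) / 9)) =-2673 / 1120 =-2.39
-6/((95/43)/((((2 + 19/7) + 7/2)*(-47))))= 139449/133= 1048.49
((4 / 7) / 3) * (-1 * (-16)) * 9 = 192 / 7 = 27.43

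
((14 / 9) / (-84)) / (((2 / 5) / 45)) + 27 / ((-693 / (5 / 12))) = -2.10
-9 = -9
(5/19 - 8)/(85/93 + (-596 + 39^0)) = 13671/1049750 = 0.01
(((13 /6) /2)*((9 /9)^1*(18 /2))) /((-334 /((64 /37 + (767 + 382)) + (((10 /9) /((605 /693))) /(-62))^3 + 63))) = -69446674626303 /1960068815672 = -35.43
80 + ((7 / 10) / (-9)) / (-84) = 86401 / 1080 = 80.00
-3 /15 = -1 /5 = -0.20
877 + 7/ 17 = 14916/ 17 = 877.41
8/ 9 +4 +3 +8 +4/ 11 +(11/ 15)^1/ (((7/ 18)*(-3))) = 54137/ 3465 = 15.62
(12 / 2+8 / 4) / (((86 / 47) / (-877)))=-3834.33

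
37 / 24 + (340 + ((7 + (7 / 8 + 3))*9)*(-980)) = -2293823 / 24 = -95575.96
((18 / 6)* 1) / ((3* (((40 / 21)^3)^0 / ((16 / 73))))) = 16 / 73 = 0.22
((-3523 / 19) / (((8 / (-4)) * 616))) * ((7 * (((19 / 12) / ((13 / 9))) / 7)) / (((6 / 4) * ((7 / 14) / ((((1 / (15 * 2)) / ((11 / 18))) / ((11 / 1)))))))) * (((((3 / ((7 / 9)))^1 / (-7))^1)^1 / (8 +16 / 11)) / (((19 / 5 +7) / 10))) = -4065 / 69060992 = -0.00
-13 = -13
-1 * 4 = -4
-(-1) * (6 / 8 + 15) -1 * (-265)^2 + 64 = -280581 / 4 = -70145.25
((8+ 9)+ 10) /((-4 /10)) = -135 /2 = -67.50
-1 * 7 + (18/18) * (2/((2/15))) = 8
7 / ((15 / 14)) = 98 / 15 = 6.53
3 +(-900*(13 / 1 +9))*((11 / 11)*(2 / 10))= -3957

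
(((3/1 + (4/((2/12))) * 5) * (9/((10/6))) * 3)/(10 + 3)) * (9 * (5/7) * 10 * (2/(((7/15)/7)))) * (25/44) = 168125625/1001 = 167957.67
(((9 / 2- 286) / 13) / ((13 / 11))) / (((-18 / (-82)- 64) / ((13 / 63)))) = 253913 / 4283370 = 0.06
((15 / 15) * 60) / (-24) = -5 / 2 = -2.50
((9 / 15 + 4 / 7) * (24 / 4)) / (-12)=-41 / 70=-0.59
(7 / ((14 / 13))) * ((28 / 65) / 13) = 14 / 65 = 0.22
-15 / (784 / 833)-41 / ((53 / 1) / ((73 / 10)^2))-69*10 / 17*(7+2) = -152253127 / 360400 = -422.46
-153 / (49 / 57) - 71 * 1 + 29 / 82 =-998979 / 4018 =-248.63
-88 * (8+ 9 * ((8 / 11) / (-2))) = -416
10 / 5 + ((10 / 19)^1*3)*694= 20858 / 19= 1097.79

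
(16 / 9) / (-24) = -2 / 27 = -0.07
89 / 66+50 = 3389 / 66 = 51.35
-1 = -1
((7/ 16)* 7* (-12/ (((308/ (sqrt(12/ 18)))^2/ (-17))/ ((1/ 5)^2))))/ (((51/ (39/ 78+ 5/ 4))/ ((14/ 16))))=49/ 9292800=0.00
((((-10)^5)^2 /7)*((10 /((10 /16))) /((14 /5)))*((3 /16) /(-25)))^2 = 9000000000000000000 /2401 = 3748438150770512.29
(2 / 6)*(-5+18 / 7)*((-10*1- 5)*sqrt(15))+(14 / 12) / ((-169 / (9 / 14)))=47.02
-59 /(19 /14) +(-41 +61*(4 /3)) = -179 /57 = -3.14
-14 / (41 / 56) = -784 / 41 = -19.12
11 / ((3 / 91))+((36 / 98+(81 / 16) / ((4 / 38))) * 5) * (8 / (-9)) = 69551 / 588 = 118.28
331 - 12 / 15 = 330.20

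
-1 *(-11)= 11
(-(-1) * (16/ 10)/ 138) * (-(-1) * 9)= 12/ 115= 0.10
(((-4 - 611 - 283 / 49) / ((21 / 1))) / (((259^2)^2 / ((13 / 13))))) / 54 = -0.00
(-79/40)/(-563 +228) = 79/13400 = 0.01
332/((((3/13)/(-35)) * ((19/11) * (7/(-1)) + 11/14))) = 23263240/5223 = 4454.00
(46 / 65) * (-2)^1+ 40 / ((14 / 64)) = 82556 / 455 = 181.44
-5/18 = -0.28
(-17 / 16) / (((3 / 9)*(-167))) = 51 / 2672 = 0.02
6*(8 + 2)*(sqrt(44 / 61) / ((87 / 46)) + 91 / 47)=143.11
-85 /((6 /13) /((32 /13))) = -1360 /3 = -453.33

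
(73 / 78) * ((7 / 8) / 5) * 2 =511 / 1560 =0.33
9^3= 729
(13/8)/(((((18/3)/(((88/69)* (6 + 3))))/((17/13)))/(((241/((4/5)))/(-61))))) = -225335/11224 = -20.08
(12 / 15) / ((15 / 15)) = 4 / 5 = 0.80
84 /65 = 1.29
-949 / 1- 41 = -990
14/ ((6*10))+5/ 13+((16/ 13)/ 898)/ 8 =0.62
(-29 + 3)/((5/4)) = -104/5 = -20.80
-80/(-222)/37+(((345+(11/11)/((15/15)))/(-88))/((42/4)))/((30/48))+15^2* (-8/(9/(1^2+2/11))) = -374668948/1581195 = -236.95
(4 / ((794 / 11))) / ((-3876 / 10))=-55 / 384693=-0.00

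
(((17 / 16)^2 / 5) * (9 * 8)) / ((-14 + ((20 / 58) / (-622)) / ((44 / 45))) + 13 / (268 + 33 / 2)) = -146826244521 / 126040234600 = -1.16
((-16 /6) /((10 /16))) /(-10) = 0.43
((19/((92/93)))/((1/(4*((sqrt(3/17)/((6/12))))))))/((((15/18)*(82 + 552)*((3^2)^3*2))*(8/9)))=589*sqrt(51)/44620920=0.00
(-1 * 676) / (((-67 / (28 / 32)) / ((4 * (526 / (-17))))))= -1244516 / 1139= -1092.64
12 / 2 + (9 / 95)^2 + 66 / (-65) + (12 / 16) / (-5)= 2273097 / 469300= 4.84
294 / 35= 8.40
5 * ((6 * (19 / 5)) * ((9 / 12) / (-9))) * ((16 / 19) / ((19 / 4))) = -32 / 19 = -1.68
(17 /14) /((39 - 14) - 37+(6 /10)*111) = 85 /3822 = 0.02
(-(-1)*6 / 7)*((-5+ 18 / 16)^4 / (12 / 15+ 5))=33.32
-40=-40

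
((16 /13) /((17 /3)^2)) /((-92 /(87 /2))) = -1566 /86411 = -0.02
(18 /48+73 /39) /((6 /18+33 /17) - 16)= -11917 /72800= -0.16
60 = 60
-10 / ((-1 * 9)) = 10 / 9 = 1.11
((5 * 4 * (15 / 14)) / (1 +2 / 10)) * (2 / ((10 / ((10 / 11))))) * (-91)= -3250 / 11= -295.45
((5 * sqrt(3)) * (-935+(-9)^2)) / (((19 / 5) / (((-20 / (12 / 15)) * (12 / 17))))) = 6405000 * sqrt(3) / 323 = 34346.08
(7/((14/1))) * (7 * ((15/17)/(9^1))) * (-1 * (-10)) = 175/51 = 3.43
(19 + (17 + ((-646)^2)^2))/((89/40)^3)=11145769209088000/704969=15810296919.56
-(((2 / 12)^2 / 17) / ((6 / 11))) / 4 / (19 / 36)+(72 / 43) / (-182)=-322115 / 30333576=-0.01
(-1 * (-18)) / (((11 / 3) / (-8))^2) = 10368 / 121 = 85.69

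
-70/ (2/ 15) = -525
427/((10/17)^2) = 123403/100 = 1234.03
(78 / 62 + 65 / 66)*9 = 13767 / 682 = 20.19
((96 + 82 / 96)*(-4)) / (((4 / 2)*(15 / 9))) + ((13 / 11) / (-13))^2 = -562489 / 4840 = -116.22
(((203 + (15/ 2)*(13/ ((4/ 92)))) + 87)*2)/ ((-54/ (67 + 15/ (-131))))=-6273.61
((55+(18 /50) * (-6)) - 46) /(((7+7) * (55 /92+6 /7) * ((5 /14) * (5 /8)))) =880992 /585625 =1.50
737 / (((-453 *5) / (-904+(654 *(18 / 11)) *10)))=-7220992 / 2265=-3188.08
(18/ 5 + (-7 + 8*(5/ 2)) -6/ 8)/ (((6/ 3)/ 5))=317/ 8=39.62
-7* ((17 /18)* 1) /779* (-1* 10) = 595 /7011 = 0.08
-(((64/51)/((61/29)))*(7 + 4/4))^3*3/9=-3273436168192/90327769893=-36.24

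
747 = 747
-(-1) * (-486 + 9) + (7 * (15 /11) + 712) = 2690 /11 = 244.55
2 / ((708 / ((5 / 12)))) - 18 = -18.00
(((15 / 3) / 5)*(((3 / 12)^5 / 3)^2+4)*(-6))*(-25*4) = 943718425 / 393216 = 2400.00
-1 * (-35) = 35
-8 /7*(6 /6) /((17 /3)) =-24 /119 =-0.20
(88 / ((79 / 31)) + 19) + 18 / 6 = 56.53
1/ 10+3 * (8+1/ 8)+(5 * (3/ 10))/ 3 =999/ 40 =24.98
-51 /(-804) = 17 /268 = 0.06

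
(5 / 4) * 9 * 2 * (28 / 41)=630 / 41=15.37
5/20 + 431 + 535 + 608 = 1574.25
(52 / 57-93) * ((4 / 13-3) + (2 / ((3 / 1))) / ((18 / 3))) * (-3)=-1585198 / 2223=-713.09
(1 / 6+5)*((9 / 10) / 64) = 93 / 1280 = 0.07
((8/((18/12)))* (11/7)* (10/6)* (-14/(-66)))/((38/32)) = 1280/513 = 2.50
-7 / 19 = -0.37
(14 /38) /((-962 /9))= -63 /18278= -0.00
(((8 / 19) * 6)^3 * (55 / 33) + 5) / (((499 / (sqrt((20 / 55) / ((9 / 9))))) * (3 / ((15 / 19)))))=2186150 * sqrt(11) / 715331969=0.01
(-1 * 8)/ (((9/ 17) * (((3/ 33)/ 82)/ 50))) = -6133600/ 9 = -681511.11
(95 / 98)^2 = 9025 / 9604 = 0.94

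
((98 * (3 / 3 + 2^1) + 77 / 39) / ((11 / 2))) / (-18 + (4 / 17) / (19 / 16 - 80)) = -19034407 / 6367845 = -2.99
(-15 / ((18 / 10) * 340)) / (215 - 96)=-5 / 24276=-0.00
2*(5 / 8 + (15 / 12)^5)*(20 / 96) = 6275 / 4096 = 1.53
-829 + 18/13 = -10759/13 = -827.62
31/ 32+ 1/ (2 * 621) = 19267/ 19872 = 0.97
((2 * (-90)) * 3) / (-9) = 60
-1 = -1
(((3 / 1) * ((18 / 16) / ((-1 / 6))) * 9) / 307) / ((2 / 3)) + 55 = 132893 / 2456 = 54.11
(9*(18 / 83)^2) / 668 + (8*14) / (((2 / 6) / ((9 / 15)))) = 1159670349 / 5752315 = 201.60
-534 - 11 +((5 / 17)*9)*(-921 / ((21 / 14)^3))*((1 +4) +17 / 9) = -844745 / 153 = -5521.21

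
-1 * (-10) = 10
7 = 7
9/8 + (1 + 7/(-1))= -4.88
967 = 967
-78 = -78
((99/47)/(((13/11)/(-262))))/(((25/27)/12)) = -92443032/15275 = -6051.92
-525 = -525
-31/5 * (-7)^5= 521017/5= 104203.40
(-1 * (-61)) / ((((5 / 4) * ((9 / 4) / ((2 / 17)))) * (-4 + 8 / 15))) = -488 / 663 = -0.74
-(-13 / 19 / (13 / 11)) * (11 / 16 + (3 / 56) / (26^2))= 286319 / 719264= 0.40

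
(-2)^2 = 4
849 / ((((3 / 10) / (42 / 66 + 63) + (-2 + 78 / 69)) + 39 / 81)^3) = -69739143744627000000000 / 4628299201537225843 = -15067.99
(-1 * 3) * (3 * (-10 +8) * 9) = 162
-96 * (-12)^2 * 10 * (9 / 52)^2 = -699840 / 169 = -4141.07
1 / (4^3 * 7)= 1 / 448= 0.00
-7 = -7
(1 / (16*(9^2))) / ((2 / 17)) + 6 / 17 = 15841 / 44064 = 0.36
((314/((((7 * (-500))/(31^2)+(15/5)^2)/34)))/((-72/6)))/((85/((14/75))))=-2112278/5792625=-0.36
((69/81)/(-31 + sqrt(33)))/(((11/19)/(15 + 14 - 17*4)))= 5681*sqrt(33)/91872 + 176111/91872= 2.27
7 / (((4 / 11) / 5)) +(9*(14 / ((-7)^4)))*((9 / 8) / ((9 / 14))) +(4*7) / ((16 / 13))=11671 / 98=119.09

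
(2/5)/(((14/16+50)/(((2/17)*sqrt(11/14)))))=16*sqrt(154)/242165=0.00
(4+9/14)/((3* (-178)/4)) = -65/1869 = -0.03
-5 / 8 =-0.62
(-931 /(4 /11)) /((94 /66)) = -337953 /188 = -1797.62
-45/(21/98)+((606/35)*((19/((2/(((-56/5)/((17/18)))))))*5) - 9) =-847623/85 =-9972.04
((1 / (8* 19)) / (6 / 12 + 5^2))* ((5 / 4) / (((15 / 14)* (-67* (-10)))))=7 / 15581520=0.00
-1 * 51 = -51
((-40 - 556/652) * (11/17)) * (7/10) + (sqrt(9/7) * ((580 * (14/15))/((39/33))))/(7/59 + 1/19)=-512743/27710 + 357599 * sqrt(7)/312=3013.93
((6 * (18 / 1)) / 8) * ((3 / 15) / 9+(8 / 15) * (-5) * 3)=-1077 / 10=-107.70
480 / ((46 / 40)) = 9600 / 23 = 417.39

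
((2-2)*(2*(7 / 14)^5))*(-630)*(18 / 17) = 0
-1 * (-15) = 15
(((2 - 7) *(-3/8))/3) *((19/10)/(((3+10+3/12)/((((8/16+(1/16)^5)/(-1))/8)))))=-9961491/1778384896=-0.01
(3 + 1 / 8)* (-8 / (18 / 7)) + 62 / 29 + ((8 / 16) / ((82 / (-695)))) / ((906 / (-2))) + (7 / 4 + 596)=953634967 / 1615851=590.18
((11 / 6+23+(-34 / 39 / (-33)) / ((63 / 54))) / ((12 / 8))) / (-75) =-29857 / 135135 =-0.22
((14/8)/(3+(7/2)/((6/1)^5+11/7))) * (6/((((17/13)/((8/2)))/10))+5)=1221428705/11108038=109.96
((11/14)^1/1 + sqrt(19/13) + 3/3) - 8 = -87/14 + sqrt(247)/13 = -5.01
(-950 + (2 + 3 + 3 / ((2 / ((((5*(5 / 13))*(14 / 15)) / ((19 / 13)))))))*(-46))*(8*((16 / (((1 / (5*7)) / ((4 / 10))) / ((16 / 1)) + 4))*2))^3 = -167823957305589760 / 507887081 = -330435570.39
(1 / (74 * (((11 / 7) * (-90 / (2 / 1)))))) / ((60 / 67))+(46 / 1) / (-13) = -101104897 / 28571400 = -3.54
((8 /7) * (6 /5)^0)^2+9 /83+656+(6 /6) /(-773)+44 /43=89009432418 /135183013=658.44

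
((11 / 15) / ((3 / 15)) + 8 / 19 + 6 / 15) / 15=1279 / 4275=0.30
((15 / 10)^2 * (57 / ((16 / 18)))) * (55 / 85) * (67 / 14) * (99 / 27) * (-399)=-711170361 / 1088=-653649.23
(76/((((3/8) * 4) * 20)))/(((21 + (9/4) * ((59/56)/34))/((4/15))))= 1157632/36105075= 0.03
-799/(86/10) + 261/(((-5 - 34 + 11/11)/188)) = -1130867/817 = -1384.17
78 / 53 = 1.47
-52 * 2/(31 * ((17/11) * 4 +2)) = -572/1395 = -0.41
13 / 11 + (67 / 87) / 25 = 29012 / 23925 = 1.21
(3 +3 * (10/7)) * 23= 167.57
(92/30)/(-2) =-23/15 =-1.53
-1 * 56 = -56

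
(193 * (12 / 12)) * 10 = 1930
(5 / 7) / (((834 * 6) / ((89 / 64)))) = 445 / 2241792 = 0.00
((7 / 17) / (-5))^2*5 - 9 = -12956 / 1445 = -8.97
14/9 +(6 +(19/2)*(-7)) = -1061/18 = -58.94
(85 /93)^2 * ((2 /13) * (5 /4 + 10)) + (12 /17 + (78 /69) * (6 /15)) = 127192679 /48847630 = 2.60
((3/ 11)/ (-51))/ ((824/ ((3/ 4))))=-3/ 616352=-0.00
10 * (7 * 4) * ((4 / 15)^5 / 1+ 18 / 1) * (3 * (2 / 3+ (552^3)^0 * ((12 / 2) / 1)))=100807.55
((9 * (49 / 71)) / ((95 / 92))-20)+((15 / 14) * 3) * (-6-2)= -1874396 / 47215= -39.70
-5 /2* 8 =-20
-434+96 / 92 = -9958 / 23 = -432.96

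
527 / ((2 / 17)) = 8959 / 2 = 4479.50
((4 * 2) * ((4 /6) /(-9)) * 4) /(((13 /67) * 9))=-4288 /3159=-1.36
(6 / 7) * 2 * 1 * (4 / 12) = 4 / 7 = 0.57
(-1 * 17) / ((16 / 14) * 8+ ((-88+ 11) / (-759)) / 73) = -599403 / 322417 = -1.86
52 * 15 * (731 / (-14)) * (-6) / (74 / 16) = 13684320 / 259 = 52835.21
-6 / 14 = -3 / 7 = -0.43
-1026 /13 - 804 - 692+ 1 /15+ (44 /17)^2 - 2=-88486223 /56355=-1570.16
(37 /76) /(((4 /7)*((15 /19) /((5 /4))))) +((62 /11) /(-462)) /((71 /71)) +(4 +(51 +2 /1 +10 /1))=3704399 /54208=68.34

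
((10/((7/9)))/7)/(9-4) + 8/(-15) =-0.17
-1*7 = -7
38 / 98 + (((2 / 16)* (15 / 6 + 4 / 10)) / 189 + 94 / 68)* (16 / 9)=2.85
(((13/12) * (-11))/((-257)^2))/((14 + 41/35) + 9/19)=-95095/8246085552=-0.00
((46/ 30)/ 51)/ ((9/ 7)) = 161/ 6885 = 0.02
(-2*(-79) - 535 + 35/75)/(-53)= 5648/795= 7.10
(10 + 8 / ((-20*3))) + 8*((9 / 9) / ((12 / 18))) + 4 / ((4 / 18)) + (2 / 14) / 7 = 29317 / 735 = 39.89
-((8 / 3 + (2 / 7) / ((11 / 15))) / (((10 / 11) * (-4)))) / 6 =0.14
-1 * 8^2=-64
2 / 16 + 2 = 17 / 8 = 2.12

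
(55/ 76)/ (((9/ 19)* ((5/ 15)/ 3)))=55/ 4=13.75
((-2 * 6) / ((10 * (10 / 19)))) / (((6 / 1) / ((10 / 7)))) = -19 / 35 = -0.54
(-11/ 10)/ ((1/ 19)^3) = -75449/ 10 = -7544.90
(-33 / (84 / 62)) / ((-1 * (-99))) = -31 / 126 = -0.25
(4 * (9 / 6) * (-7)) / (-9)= 14 / 3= 4.67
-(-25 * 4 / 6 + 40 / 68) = 820 / 51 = 16.08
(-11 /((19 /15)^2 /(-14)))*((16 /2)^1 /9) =30800 /361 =85.32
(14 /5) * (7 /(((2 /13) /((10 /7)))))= 182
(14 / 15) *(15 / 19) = 14 / 19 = 0.74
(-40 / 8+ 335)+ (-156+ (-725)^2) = 525799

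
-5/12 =-0.42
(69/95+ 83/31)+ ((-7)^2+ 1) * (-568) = -83627976/2945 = -28396.60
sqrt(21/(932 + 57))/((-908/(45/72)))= -5 * sqrt(20769)/7184096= -0.00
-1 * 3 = -3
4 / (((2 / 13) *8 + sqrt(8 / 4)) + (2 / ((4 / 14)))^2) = 33956 / 426071 - 676 *sqrt(2) / 426071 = 0.08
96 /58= 48 /29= 1.66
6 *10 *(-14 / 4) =-210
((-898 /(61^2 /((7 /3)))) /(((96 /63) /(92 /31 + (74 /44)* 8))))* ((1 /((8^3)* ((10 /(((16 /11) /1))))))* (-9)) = 6930315 /446639072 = 0.02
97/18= 5.39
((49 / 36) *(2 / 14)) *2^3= 14 / 9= 1.56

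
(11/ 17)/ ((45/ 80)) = 176/ 153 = 1.15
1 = 1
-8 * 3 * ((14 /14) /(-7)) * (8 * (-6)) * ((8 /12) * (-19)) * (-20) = -291840 /7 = -41691.43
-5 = -5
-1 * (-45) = 45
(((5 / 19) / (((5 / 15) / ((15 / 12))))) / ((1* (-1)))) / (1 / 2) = -75 / 38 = -1.97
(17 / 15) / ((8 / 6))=17 / 20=0.85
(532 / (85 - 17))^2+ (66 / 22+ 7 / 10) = 187583 / 2890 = 64.91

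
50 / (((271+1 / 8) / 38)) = 7.01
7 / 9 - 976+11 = -964.22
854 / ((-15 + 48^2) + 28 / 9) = 1098 / 2947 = 0.37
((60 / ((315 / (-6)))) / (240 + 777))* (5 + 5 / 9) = -400 / 64071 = -0.01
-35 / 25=-7 / 5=-1.40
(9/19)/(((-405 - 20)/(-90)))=162/1615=0.10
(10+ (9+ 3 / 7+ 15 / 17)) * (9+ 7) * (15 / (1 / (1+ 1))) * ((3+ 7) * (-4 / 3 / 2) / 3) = -7734400 / 357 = -21664.99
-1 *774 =-774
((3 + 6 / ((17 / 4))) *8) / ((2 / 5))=1500 / 17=88.24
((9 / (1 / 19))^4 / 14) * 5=4275180405 / 14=305370028.93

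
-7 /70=-1 /10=-0.10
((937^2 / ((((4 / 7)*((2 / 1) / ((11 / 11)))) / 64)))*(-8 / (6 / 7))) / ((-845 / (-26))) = -2753310784 / 195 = -14119542.48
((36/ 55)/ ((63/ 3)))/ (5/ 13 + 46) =0.00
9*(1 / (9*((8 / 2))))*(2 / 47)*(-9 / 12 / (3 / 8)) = -1 / 47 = -0.02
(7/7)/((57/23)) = 23/57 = 0.40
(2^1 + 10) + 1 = 13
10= 10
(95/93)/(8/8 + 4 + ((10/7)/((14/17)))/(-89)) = 82859/403992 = 0.21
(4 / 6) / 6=1 / 9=0.11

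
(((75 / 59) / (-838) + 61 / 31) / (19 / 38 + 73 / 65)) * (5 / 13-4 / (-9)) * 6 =2923227890 / 485100183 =6.03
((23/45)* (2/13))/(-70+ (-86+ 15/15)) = -46/90675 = -0.00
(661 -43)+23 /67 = 41429 /67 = 618.34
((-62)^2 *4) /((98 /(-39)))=-299832 /49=-6119.02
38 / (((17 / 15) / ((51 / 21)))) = 570 / 7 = 81.43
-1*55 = -55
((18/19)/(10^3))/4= 9/38000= 0.00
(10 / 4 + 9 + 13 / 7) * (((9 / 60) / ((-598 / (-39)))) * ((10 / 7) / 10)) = 1683 / 90160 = 0.02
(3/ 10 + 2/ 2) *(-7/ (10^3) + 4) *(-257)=-13340613/ 10000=-1334.06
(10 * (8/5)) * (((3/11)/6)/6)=0.12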